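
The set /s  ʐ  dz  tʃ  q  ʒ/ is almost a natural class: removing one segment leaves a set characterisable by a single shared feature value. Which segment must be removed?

The remaining segments after removing /q/ share [+strident]; /q/ (voiceless uvular stop) is [-strident]. For every other candidate removal, the leftover set fails to share any single feature value that the removed segment lacks.

q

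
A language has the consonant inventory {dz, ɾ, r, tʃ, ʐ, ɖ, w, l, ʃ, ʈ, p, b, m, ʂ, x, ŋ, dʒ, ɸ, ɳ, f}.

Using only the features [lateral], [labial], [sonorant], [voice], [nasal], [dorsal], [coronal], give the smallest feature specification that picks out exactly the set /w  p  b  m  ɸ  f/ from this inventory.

[+labial]

The target set is precisely the extension of [+labial] in this inventory.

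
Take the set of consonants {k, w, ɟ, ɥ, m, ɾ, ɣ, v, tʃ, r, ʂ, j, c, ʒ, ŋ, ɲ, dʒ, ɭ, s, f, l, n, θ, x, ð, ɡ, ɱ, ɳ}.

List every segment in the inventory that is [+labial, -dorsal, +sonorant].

m, ɱ

Eliminate segments failing any feature: /k, ɟ, ɾ, ɣ, tʃ, r, ʂ, j, c, ʒ, ŋ, ɲ, dʒ, ɭ, s, l, n, θ, x, ð, ɡ, ɳ/ are [-labial]; /w, ɥ/ are [+dorsal]; /v, f/ are [-sonorant]. The remaining /m, ɱ/ satisfy [+labial], [-dorsal], [+sonorant].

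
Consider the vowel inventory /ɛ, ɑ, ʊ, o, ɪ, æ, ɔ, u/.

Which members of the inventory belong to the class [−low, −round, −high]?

ɛ

Among the inventory, the [−low] segments are /ɛ, ʊ, o, ɪ, ɔ, u/.
Intersecting with [−round] gives /ɛ, ɪ/.
Among these, [−high] leaves /ɛ/.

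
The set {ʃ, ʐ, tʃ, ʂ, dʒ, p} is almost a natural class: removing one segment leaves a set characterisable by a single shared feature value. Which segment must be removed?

The remaining segments after removing /p/ share [+strident]; /p/ (voiceless bilabial stop) is [−strident]. For every other candidate removal, the leftover set fails to share any single feature value that the removed segment lacks.

p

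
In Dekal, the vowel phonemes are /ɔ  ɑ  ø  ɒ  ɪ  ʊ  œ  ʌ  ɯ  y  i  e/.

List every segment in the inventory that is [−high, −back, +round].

The [−high] segments are /ɔ, ɑ, ø, ɒ, œ, ʌ, e/.
Within that set, [−back] gives /ø, œ, e/.
Within that set, [+round] leaves /ø, œ/.

ø, œ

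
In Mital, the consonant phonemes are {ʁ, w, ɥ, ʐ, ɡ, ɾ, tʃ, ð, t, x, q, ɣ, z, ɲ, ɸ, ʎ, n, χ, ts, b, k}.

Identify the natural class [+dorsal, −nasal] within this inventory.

Eliminate segments failing any feature: /ʐ, ɾ, tʃ, ð, t, z, ɸ, n, ts, b/ are [−dorsal]; /ɲ/ is [+nasal]. The remaining /ʁ, w, ɥ, ɡ, x, q, ɣ, ʎ, χ, k/ satisfy [+dorsal], [−nasal].

ʁ, w, ɥ, ɡ, x, q, ɣ, ʎ, χ, k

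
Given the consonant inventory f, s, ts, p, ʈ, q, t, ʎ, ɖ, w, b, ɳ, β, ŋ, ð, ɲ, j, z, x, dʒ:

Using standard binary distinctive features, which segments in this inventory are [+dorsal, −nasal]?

q, ʎ, w, j, x

Eliminate segments failing any feature: /f, s, ts, p, ʈ, t, ɖ, b, ɳ, β, ð, z, dʒ/ are [−dorsal]; /ŋ, ɲ/ are [+nasal]. The remaining /q, ʎ, w, j, x/ satisfy [+dorsal], [−nasal].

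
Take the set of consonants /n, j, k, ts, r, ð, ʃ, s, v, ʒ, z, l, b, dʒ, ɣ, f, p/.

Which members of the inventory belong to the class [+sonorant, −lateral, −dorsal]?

n, r

First, the [+sonorant] segments are /n, j, r, l/.
Within that set, [−lateral] gives /n, j, r/.
Intersecting with [−dorsal] leaves /n, r/.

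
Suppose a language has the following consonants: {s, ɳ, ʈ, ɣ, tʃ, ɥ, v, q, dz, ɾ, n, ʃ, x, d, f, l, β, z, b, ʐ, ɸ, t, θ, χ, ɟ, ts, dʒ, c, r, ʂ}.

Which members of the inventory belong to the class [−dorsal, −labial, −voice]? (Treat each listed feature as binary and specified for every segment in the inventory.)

s, ʈ, tʃ, ʃ, t, θ, ts, ʂ

Checking each segment against [−dorsal], [−labial], [−voice]: /s/ (voiceless alveolar fricative), /ʈ/ (voiceless retroflex stop), /tʃ/ (voiceless postalveolar affricate), /ʃ/ (voiceless postalveolar fricative), /t/ (voiceless alveolar stop), /θ/ (voiceless dental fricative), among others, satisfy every feature; every other segment in the inventory fails at least one.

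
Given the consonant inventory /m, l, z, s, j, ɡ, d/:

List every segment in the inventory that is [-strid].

m, l, j, ɡ, d

The [-strident] segments here are /m, l, j, ɡ, d/; the remaining /z, s/ are [+strident].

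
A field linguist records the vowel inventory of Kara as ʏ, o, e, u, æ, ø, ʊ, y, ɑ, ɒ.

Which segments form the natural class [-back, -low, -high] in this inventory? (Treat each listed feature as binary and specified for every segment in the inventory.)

Eliminate segments failing any feature: /ʏ, y/ are [+high]; /o, u, ʊ, ɑ, ɒ/ are [+back]; /æ/ is [+low]. The remaining /e, ø/ satisfy [-back], [-low], [-high].

e, ø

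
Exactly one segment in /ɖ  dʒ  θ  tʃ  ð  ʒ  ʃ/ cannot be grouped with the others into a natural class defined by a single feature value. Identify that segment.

/tʃ, dʒ, ʒ, θ, ð, ʃ/ are all [+distributed], but /ɖ/ (voiced retroflex stop) is [-distributed]. No other single segment can be removed to leave a set sharing one feature value that the removed segment lacks, so /ɖ/ is the odd one out.

ɖ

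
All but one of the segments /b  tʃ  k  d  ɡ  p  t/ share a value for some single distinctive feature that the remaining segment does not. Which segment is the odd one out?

tʃ

/b, p, k, d, t, ɡ/ are all [−delayed release], but /tʃ/ (voiceless postalveolar affricate) is [+delayed release]. No other single segment can be removed to leave a set sharing one feature value that the removed segment lacks, so /tʃ/ is the odd one out.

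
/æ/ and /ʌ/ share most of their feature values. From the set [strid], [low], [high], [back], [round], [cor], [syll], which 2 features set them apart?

/æ/ is the low front unrounded vowel and /ʌ/ is the mid back unrounded lax vowel. Both are [-strident], [-high], [-round], [-coronal], [+syllabic]. /æ/ is [+low] while /ʌ/ is [-low]; /æ/ is [-back] while /ʌ/ is [+back], so the distinguishing features are [low], [back].

[low], [back]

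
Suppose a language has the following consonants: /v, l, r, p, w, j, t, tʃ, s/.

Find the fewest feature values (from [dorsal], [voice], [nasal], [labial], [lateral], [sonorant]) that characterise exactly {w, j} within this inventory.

The target set is precisely the extension of [+dorsal] in this inventory.

[+dorsal]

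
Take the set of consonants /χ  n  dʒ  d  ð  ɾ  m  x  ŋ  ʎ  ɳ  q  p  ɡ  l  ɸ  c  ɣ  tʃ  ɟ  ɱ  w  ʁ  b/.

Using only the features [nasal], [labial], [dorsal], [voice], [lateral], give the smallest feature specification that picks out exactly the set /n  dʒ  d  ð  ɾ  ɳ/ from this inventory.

[+voice, −lateral, −labial, −dorsal]

/n, dʒ, d, ð, ɾ, ɳ/ are all [+voice], [−lateral], [−labial], [−dorsal], and no other segment in the inventory matches all four values. Dropping any one of them over-generates: [−lateral, −labial, −dorsal] alone would also admit /tʃ/; [+voice, −labial, −dorsal] alone would also admit /l/; [+voice, −lateral, −dorsal] alone would also admit /m, ɱ, b/; [+voice, −lateral, −labial] alone would also admit /ŋ, ɡ, ɣ, ɟ, …/. No other combination of three listed features picks out exactly this set either, so fewer than four features will not do.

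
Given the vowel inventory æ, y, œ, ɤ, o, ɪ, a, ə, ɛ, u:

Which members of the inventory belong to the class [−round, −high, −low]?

ɤ, ə, ɛ

Eliminate segments failing any feature: /æ, a/ are [+low]; /y, œ, o, u/ are [+round]; /ɪ/ is [+high]. The remaining /ɤ, ə, ɛ/ satisfy [−round], [−high], [−low].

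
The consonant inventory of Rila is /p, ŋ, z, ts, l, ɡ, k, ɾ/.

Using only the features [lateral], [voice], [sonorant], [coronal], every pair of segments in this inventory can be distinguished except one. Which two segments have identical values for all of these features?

/k/ (voiceless velar stop) and /p/ (voiceless bilabial stop) are both [-lateral], [-voice], [-sonorant], [-coronal], so none of the listed features separates them. (They do differ in [labial] and [dorsal], which are not among the given features.) Every other pair in the inventory differs on at least one listed feature.

k, p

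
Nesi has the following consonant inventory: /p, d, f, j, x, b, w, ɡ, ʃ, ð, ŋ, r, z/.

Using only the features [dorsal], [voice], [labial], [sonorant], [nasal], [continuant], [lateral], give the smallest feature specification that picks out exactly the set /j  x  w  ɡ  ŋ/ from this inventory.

[+dorsal]

/j, x, w, ɡ, ŋ/ are exactly the [+dorsal] segments in the inventory, so a single feature suffices.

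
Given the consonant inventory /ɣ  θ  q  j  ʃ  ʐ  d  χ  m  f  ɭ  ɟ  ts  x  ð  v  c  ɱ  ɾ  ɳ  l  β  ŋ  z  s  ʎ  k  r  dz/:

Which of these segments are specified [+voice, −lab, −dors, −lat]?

ʐ, d, ð, ɾ, ɳ, z, r, dz

First, the [+voice] segments are /ɣ, j, ʐ, d, m, ɭ, ɟ, ð, v, ɱ, ɾ, ɳ, l, β, ŋ, z, ʎ, r, dz/.
Of those, [−labial] gives /ɣ, j, ʐ, d, ɭ, ɟ, ð, ɾ, ɳ, l, ŋ, z, ʎ, r, dz/.
Intersecting with [−dorsal] gives /ʐ, d, ɭ, ð, ɾ, ɳ, l, z, r, dz/.
Among these, [−lateral] leaves /ʐ, d, ð, ɾ, ɳ, z, r, dz/.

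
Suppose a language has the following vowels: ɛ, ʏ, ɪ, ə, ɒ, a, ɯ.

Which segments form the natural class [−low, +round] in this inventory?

ʏ

Eliminate segments failing any feature: /ɛ, ɪ, ə, ɯ/ are [−round]; /ɒ, a/ are [+low]. The remaining /ʏ/ satisfy [−low], [+round].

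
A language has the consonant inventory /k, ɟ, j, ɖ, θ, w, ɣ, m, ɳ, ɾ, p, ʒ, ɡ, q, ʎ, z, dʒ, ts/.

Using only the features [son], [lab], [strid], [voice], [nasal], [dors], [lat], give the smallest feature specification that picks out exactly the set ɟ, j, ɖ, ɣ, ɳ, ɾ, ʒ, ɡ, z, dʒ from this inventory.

[+voice, −lat, −lab]

/ɟ, j, ɖ, ɣ, ɳ, ɾ, ʒ, ɡ, z, dʒ/ are all [+voice], [−lateral], [−labial], and no other segment in the inventory matches all three values. Dropping any one of them over-generates: [−lateral, −labial] alone would also admit /k, θ, q, ts/; [+voice, −labial] alone would also admit /ʎ/; [+voice, −lateral] alone would also admit /w, m/. No other combination of two listed features picks out exactly this set either, so fewer than three features will not do.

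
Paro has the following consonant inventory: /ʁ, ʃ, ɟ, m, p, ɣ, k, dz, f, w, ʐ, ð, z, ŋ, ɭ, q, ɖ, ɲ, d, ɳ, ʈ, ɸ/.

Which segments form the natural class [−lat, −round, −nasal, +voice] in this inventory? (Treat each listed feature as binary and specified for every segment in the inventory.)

Checking each segment against [−lateral], [−round], [−nasal], [+voice]: /ʁ/ (voiced uvular fricative), /ɟ/ (voiced palatal stop), /ɣ/ (voiced velar fricative), /dz/ (voiced alveolar affricate), /ʐ/ (voiced retroflex fricative), /ð/ (voiced dental fricative), among others, satisfy every feature; every other segment in the inventory fails at least one.

ʁ, ɟ, ɣ, dz, ʐ, ð, z, ɖ, d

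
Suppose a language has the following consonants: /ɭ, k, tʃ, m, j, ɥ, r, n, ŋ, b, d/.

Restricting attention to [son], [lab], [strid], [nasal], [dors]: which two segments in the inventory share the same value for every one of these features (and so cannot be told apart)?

Both /r/ and /ɭ/ are [+sonorant], [-labial], [-strident], [-nasal], [-dorsal]. Since the list omits [lateral] and [anterior] — which do distinguish the alveolar trill from the retroflex lateral approximant — this pair collapses; all other pairs remain distinct.

r, ɭ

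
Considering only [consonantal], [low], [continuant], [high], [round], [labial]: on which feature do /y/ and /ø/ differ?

[high]

/y/ is the high front rounded tense vowel and /ø/ is the mid front rounded tense vowel. Both are [-consonantal], [-low], [+continuant], [+round], [+labial]. /y/ is [+high] while /ø/ is [-high], so the distinguishing feature is [high].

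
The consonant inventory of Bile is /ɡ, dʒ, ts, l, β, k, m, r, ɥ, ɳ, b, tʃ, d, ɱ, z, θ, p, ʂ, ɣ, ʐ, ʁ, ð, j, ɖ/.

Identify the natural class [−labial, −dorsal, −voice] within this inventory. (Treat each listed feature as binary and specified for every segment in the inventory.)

Checking each segment against [−labial], [−dorsal], [−voice]: /ts/ (voiceless alveolar affricate), /tʃ/ (voiceless postalveolar affricate), /θ/ (voiceless dental fricative), /ʂ/ (voiceless retroflex fricative) satisfy every feature; every other segment in the inventory fails at least one.

ts, tʃ, θ, ʂ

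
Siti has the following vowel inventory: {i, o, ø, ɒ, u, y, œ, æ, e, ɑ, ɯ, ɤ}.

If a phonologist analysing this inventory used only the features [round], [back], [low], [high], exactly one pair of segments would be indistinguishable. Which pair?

œ, ø

On the given features, /œ/ and /ø/ have an identical profile: [+round], [-back], [-low], [-high]. No other two segments in the inventory coincide on all 4 features. (They do differ in [tense], which is not among the given features.)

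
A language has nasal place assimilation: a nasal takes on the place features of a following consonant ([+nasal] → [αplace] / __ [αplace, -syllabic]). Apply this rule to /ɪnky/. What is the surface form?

[ɪŋky]

/n/ sits before the [+dorsal] consonant /k/, so it takes on [+dorsal] and surfaces as /ŋ/. The rest of the form is unaffected: [ɪŋky].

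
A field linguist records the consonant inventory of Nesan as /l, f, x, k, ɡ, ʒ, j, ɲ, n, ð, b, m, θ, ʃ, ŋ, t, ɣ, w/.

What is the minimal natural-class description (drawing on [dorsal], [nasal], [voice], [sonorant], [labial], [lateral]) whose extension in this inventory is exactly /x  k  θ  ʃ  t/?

Every target segment is [-voice], [-labial]; each remaining inventory member fails at least one of these. Each conjunct is needed — [-labial] alone would also admit /l, ɡ, ʒ, j, …/; [-voice] alone would also admit /f/ — and no other single listed feature has exactly this extension, so two is the minimum.

[-voice, -labial]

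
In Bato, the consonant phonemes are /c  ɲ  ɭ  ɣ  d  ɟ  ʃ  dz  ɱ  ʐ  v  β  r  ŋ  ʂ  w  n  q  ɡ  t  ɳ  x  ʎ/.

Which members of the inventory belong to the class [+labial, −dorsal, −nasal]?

v, β

Checking each segment against [+labial], [−dorsal], [−nasal]: /v/ (voiced labiodental fricative), /β/ (voiced bilabial fricative) satisfy every feature; every other segment in the inventory fails at least one.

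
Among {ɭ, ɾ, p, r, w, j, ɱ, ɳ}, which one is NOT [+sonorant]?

/w, r, ɳ, ɭ, ɾ, ɱ, j/ are all [+sonorant]; /p/ (voiceless bilabial stop) is [−sonorant].

p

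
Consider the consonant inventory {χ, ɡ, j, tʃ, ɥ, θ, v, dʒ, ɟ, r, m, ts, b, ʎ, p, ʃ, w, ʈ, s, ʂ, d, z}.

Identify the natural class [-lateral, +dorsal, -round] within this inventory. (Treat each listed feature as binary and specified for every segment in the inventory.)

Among the inventory, the [-lateral] segments are /χ, ɡ, j, tʃ, ɥ, θ, v, dʒ, ɟ, r, m, ts, b, p, ʃ, w, ʈ, s, ʂ, d, z/.
Then [+dorsal] gives /χ, ɡ, j, ɥ, ɟ, w/.
Within that set, [-round] leaves /χ, ɡ, j, ɟ/.

χ, ɡ, j, ɟ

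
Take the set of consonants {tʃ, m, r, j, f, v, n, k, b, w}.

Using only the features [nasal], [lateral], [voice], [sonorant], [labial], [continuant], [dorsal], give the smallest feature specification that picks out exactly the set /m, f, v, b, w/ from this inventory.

[+labial]

/m, f, v, b, w/ are exactly the [+labial] segments in the inventory, so a single feature suffices.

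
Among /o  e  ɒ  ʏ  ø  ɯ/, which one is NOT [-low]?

ɒ

/ɒ/ is the low back rounded vowel, which is [+low]; the rest — /ø, ɯ, o, ʏ, e/ — are [-low].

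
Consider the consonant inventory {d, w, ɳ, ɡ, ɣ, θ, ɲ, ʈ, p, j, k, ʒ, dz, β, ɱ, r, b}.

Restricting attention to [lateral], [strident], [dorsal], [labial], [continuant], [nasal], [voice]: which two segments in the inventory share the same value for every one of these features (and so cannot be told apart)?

j, ɣ

On the given features, /j/ and /ɣ/ have an identical profile: [−lateral], [−strident], [+dorsal], [−labial], [+continuant], [−nasal], [+voice]. No other two segments in the inventory coincide on all 7 features. (They do differ in [sonorant] and [back], which are not among the given features.)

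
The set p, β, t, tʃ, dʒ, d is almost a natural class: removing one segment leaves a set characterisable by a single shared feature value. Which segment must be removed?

β

[continuant] groups all but one: /tʃ, t, d, p, dʒ/ share [−continuant] while /β/ (voiced bilabial fricative) alone is [+continuant]. Removing any other segment would not leave a single-feature class that excludes it.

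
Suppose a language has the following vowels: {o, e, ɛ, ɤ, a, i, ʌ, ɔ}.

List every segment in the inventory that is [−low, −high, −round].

Eliminate segments failing any feature: /o, ɔ/ are [+round]; /a/ is [+low]; /i/ is [+high]. The remaining /e, ɛ, ɤ, ʌ/ satisfy [−low], [−high], [−round].

e, ɛ, ɤ, ʌ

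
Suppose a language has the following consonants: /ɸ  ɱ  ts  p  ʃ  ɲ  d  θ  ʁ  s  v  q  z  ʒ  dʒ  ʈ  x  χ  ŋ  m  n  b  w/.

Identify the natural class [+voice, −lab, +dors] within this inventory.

ɲ, ʁ, ŋ

The [+voice] segments are /ɱ, ɲ, d, ʁ, v, z, ʒ, dʒ, ŋ, m, n, b, w/.
Within that set, [−labial] gives /ɲ, d, ʁ, z, ʒ, dʒ, ŋ, n/.
Among these, [+dorsal] leaves /ɲ, ʁ, ŋ/.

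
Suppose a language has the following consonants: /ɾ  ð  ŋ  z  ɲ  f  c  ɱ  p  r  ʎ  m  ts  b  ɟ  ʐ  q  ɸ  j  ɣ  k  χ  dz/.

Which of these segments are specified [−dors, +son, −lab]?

ɾ, r

Eliminate segments failing any feature: /ð, z, f, p, ts, b, ʐ, ɸ, dz/ are [−sonorant]; /ŋ, ɲ, c, ʎ, ɟ, q, j, ɣ, k, χ/ are [+dorsal]; /ɱ, m/ are [+labial]. The remaining /ɾ, r/ satisfy [−dorsal], [+sonorant], [−labial].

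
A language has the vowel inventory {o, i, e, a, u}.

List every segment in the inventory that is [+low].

The feature [low] marks segments produced with the tongue body lowered. In this inventory /a/ has that property, so it is [+low]; /o, i, e, u/ are [−low].

a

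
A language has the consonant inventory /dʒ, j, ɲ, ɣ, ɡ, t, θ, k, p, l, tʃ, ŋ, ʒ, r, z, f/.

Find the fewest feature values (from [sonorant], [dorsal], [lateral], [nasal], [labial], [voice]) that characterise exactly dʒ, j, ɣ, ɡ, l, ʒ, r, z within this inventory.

The class [+voice], [-nasal] has exactly /dʒ, j, ɣ, ɡ, l, ʒ, r, z/ as its extension in this inventory. No smaller conjunction from the listed features achieves this: [-nasal] alone would also admit /t, θ, k, p, …/; [+voice] alone would also admit /ɲ, ŋ/; and checking the remaining single features turns up none with this extension.

[+voice, -nasal]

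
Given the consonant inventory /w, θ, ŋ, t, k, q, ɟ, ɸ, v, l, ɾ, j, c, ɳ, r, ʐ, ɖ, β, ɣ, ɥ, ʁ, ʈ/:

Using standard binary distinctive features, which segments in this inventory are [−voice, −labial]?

Checking each segment against [−voice], [−labial]: /θ/ (voiceless dental fricative), /t/ (voiceless alveolar stop), /k/ (voiceless velar stop), /q/ (voiceless uvular stop), /c/ (voiceless palatal stop), /ʈ/ (voiceless retroflex stop) satisfy every feature; every other segment in the inventory fails at least one.

θ, t, k, q, c, ʈ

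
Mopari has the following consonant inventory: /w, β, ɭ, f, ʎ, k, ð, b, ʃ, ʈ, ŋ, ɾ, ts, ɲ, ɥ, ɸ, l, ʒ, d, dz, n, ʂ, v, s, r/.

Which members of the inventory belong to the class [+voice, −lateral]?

w, β, ð, b, ŋ, ɾ, ɲ, ɥ, ʒ, d, dz, n, v, r

Checking each segment against [+voice], [−lateral]: /w/ (labial-velar glide), /β/ (voiced bilabial fricative), /ð/ (voiced dental fricative), /b/ (voiced bilabial stop), /ŋ/ (velar nasal), /ɾ/ (alveolar tap), among others, satisfy every feature; every other segment in the inventory fails at least one.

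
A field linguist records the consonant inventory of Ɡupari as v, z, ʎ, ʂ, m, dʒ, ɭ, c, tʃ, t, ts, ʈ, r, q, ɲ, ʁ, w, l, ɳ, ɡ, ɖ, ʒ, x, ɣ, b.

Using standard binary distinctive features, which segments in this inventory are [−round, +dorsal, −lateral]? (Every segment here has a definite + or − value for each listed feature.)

Eliminate segments failing any feature: /v, z, ʂ, m, dʒ, ɭ, tʃ, t, ts, ʈ, r, l, ɳ, ɖ, ʒ, b/ are [−dorsal]; /ʎ/ is [+lateral]; /w/ is [+round]. The remaining /c, q, ɲ, ʁ, ɡ, x, ɣ/ satisfy [−round], [+dorsal], [−lateral].

c, q, ɲ, ʁ, ɡ, x, ɣ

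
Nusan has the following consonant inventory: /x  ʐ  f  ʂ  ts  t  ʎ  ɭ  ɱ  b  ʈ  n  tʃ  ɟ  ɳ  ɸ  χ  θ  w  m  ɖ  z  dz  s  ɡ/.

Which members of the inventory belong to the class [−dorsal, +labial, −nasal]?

f, b, ɸ

Eliminate segments failing any feature: /x, ʎ, ɟ, χ, w, ɡ/ are [+dorsal]; /ʐ, ʂ, ts, t, ɭ, ʈ, n, tʃ, ɳ, θ, ɖ, z, dz, s/ are [−labial]; /ɱ, m/ are [+nasal]. The remaining /f, b, ɸ/ satisfy [−dorsal], [+labial], [−nasal].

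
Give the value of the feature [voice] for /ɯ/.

[+voice]

/ɯ/ is the high back unrounded vowel, hence [+voice].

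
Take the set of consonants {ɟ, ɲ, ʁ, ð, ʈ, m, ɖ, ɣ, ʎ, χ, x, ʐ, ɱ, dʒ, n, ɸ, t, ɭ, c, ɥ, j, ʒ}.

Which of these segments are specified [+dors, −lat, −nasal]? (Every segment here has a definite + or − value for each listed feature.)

First, the [+dorsal] segments are /ɟ, ɲ, ʁ, ɣ, ʎ, χ, x, c, ɥ, j/.
Of those, [−lateral] gives /ɟ, ɲ, ʁ, ɣ, χ, x, c, ɥ, j/.
Of those, [−nasal] leaves /ɟ, ʁ, ɣ, χ, x, c, ɥ, j/.

ɟ, ʁ, ɣ, χ, x, c, ɥ, j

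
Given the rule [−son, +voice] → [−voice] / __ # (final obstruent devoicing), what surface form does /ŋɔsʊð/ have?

Only the final segment /ð/ is both word-final and matches the structural description. It is a voiced dental fricative, so [−son, +voice] holds; changing it to [−voice] with all other features held fixed yields /θ/ (voiceless dental fricative). No other segment meets both the structural description and the environment, so the output is [ŋɔsʊθ].

[ŋɔsʊθ]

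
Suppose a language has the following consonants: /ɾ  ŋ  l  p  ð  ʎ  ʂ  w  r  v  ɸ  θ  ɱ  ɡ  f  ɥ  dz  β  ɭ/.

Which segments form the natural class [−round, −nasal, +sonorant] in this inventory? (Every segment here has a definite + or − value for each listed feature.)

Checking each segment against [−round], [−nasal], [+sonorant]: /ɾ/ (alveolar tap), /l/ (alveolar lateral approximant), /ʎ/ (palatal lateral approximant), /r/ (alveolar trill), /ɭ/ (retroflex lateral approximant) satisfy every feature; every other segment in the inventory fails at least one.

ɾ, l, ʎ, r, ɭ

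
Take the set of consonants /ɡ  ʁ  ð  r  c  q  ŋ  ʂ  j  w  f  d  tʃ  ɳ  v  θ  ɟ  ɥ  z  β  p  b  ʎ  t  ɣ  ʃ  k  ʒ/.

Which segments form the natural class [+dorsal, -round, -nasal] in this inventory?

Checking each segment against [+dorsal], [-round], [-nasal]: /ɡ/ (voiced velar stop), /ʁ/ (voiced uvular fricative), /c/ (voiceless palatal stop), /q/ (voiceless uvular stop), /j/ (palatal glide), /ɟ/ (voiced palatal stop), among others, satisfy every feature; every other segment in the inventory fails at least one.

ɡ, ʁ, c, q, j, ɟ, ʎ, ɣ, k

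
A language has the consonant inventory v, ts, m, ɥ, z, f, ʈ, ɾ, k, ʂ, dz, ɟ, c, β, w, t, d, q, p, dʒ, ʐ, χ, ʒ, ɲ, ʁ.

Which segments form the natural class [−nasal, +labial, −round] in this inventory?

Among the inventory, the [−nasal] segments are /v, ts, ɥ, z, f, ʈ, ɾ, k, ʂ, dz, ɟ, c, β, w, t, d, q, p, dʒ, ʐ, χ, ʒ, ʁ/.
Of those, [+labial] gives /v, ɥ, f, β, w, p/.
Within that set, [−round] leaves /v, f, β, p/.

v, f, β, p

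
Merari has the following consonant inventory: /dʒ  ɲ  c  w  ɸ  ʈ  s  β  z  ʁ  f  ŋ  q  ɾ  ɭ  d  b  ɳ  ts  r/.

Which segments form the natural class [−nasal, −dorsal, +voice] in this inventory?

Eliminate segments failing any feature: /ɲ, ŋ, ɳ/ are [+nasal]; /c, w, ʁ, q/ are [+dorsal]; /ɸ, ʈ, s, f, ts/ are [−voice]. The remaining /dʒ, β, z, ɾ, ɭ, d, b, r/ satisfy [−nasal], [−dorsal], [+voice].

dʒ, β, z, ɾ, ɭ, d, b, r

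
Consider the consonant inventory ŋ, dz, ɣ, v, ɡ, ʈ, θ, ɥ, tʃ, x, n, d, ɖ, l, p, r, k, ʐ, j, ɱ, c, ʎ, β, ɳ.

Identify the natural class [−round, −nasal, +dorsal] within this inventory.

Eliminate segments failing any feature: /ŋ, n, ɱ, ɳ/ are [+nasal]; /dz, v, ʈ, θ, tʃ, d, ɖ, l, p, r, ʐ, β/ are [−dorsal]; /ɥ/ is [+round]. The remaining /ɣ, ɡ, x, k, j, c, ʎ/ satisfy [−round], [−nasal], [+dorsal].

ɣ, ɡ, x, k, j, c, ʎ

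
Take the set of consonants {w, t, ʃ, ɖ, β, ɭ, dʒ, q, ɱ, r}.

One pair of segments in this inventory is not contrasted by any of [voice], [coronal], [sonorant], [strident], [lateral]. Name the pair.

w, ɱ

/w/ (labial-velar glide) and /ɱ/ (labiodental nasal) are both [+voice], [−coronal], [+sonorant], [−strident], [−lateral], so none of the listed features separates them. (They do differ in [nasal], [continuant], [round] and [dorsal], which are not among the given features.) Every other pair in the inventory differs on at least one listed feature.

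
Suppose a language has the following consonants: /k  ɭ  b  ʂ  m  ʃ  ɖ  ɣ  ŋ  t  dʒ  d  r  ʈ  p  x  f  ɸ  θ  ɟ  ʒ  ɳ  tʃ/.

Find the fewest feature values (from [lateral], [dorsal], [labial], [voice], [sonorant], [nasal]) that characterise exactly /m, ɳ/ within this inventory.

[+nasal, −dorsal]

Every target segment is [+nasal], [−dorsal]; each remaining inventory member fails at least one of these. Each conjunct is needed — [−dorsal] alone would also admit /ɭ, b, ʂ, ʃ, …/; [+nasal] alone would also admit /ŋ/ — and no other single listed feature has exactly this extension, so two is the minimum.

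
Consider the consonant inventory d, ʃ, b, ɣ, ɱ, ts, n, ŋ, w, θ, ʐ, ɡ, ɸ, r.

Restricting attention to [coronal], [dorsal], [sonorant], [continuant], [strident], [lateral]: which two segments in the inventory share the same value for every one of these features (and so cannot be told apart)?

Both /ʃ/ and /ʐ/ are [+coronal], [-dorsal], [-sonorant], [+continuant], [+strident], [-lateral]. Since the list omits [voice] and [distributed] — which do distinguish the voiceless postalveolar fricative from the voiced retroflex fricative — this pair collapses; all other pairs remain distinct.

ʃ, ʐ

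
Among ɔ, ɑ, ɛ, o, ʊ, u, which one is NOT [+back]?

ɛ

/ɛ/ is the mid front unrounded lax vowel, which is [−back]; the rest — /ɔ, ɑ, ʊ, u, o/ — are [+back].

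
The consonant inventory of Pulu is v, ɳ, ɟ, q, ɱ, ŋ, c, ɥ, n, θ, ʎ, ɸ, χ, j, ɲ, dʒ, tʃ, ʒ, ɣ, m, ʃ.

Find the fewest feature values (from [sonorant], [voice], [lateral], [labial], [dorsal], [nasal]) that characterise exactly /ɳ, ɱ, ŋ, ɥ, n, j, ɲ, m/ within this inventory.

Every target segment is [+sonorant], [−lateral]; each remaining inventory member fails at least one of these. Each conjunct is needed — [−lateral] alone would also admit /v, ɟ, q, c, …/; [+sonorant] alone would also admit /ʎ/ — and no other single listed feature has exactly this extension, so two is the minimum.

[+sonorant, −lateral]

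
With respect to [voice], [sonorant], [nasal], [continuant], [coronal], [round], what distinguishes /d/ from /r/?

[sonorant], [continuant]

/d/ (voiced alveolar stop) and /r/ (alveolar trill) agree on [+voice], [−nasal], [+coronal], [−round]. They differ on [sonorant] (/d/ [−], /r/ [+]), [continuant] (/d/ [−], /r/ [+]).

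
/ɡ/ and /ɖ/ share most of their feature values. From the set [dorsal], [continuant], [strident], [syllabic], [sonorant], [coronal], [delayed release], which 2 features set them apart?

The two segments share [−continuant], [−strident], [−syllabic], [−sonorant], [−delayed release]. The only features from the list on which they differ: /ɡ/ is [−coronal] while /ɖ/ is [+coronal]; /ɡ/ is [+dorsal] while /ɖ/ is [−dorsal].

[coronal], [dorsal]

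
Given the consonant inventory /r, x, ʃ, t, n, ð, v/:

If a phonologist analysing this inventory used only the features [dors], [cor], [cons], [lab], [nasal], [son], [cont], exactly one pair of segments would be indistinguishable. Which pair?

ð, ʃ

/ð/ (voiced dental fricative) and /ʃ/ (voiceless postalveolar fricative) are both [−dorsal], [+coronal], [+consonantal], [−labial], [−nasal], [−sonorant], [+continuant], so none of the listed features separates them. (They do differ in [voice], [strident] and [anterior], which are not among the given features.) Every other pair in the inventory differs on at least one listed feature.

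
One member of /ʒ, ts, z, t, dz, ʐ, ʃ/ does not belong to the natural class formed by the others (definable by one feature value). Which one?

The remaining segments after removing /t/ share [+strident]; /t/ (voiceless alveolar stop) is [-strident]. For every other candidate removal, the leftover set fails to share any single feature value that the removed segment lacks.

t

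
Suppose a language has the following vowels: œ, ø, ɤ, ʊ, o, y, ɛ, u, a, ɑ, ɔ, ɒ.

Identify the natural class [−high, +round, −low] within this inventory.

œ, ø, o, ɔ

Checking each segment against [−high], [+round], [−low]: /œ/ (mid front rounded lax vowel), /ø/ (mid front rounded tense vowel), /o/ (mid back rounded tense vowel), /ɔ/ (mid back rounded lax vowel) satisfy every feature; every other segment in the inventory fails at least one.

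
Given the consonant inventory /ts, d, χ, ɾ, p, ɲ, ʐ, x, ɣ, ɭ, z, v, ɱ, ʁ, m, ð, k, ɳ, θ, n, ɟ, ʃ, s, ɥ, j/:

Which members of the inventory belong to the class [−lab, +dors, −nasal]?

χ, x, ɣ, ʁ, k, ɟ, j

First, the [−labial] segments are /ts, d, χ, ɾ, ɲ, ʐ, x, ɣ, ɭ, z, ʁ, ð, k, ɳ, θ, n, ɟ, ʃ, s, j/.
Then [+dorsal] gives /χ, ɲ, x, ɣ, ʁ, k, ɟ, j/.
Of those, [−nasal] leaves /χ, x, ɣ, ʁ, k, ɟ, j/.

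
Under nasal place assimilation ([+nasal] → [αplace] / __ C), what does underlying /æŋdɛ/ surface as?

The only nasal preceding a consonant is /ŋ/ before /d/. /d/ is [+coronal], so /ŋ/ → /n/, giving [ændɛ].

[ændɛ]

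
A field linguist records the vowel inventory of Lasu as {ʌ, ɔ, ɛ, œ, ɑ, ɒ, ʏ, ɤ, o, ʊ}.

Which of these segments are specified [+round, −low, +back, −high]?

ɔ, o

Checking each segment against [+round], [−low], [+back], [−high]: /ɔ/ (mid back rounded lax vowel), /o/ (mid back rounded tense vowel) satisfy every feature; every other segment in the inventory fails at least one.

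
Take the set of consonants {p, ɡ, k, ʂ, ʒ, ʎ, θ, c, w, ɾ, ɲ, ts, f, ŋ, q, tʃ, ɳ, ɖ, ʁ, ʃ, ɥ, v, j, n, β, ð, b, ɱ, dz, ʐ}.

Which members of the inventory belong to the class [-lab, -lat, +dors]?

ɡ, k, c, ɲ, ŋ, q, ʁ, j

Eliminate segments failing any feature: /p, w, f, ɥ, v, β, b, ɱ/ are [+labial]; /ʂ, ʒ, θ, ɾ, ts, tʃ, ɳ, ɖ, ʃ, n, ð, dz, ʐ/ are [-dorsal]; /ʎ/ is [+lateral]. The remaining /ɡ, k, c, ɲ, ŋ, q, ʁ, j/ satisfy [-labial], [-lateral], [+dorsal].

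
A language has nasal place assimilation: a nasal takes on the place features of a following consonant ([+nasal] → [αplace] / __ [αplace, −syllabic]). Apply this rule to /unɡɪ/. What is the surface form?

[uŋɡɪ]

/n/ sits before the [+dorsal] consonant /ɡ/, so it takes on [+dorsal] and surfaces as /ŋ/. The rest of the form is unaffected: [uŋɡɪ].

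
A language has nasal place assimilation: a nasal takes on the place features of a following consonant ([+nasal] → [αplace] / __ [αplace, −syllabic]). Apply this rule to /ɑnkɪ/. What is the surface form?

The only nasal preceding a consonant is /n/ before /k/. /k/ is [+dorsal], so /n/ → /ŋ/, giving [ɑŋkɪ].

[ɑŋkɪ]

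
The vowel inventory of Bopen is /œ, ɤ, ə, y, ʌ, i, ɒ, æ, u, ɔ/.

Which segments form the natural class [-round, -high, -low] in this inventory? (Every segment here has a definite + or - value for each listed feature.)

ɤ, ə, ʌ

First, the [-round] segments are /ɤ, ə, ʌ, i, æ/.
Within that set, [-high] gives /ɤ, ə, ʌ, æ/.
Of those, [-low] leaves /ɤ, ə, ʌ/.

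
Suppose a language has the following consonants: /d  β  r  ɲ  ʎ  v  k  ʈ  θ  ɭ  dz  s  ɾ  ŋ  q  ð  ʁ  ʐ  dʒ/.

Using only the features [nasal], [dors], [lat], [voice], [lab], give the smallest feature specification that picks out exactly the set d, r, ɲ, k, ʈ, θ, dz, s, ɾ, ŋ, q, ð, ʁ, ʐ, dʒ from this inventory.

[−lat, −lab]

The class [−lateral], [−labial] has exactly /d, r, ɲ, k, ʈ, θ, dz, s, ɾ, ŋ, q, ð, ʁ, ʐ, dʒ/ as its extension in this inventory. No smaller conjunction from the listed features achieves this: [−labial] alone would also admit /ʎ, ɭ/; [−lateral] alone would also admit /β, v/; and checking the remaining single features turns up none with this extension.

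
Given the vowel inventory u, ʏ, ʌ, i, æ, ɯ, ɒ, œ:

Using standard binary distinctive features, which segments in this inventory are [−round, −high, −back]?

The [−round] segments are /ʌ, i, æ, ɯ/.
Of those, [−high] gives /ʌ, æ/.
Within that set, [−back] leaves /æ/.

æ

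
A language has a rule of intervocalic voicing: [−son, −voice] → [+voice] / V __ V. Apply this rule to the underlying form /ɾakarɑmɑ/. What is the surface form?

[ɾaɡarɑmɑ]

Only /k/ occurs between two vowels (/a/ __ /a/) and matches the structural description. It is a voiceless velar stop, so [−son, −voice] holds; changing it to [+voice] with all other features held fixed yields /ɡ/ (voiced velar stop). No other segment meets both the structural description and the environment, so the output is [ɾaɡarɑmɑ].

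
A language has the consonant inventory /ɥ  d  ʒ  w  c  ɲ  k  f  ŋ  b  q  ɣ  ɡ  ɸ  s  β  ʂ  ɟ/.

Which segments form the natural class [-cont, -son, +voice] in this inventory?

Among the inventory, the [-continuant] segments are /d, c, ɲ, k, ŋ, b, q, ɡ, ɟ/.
Within that set, [-sonorant] gives /d, c, k, b, q, ɡ, ɟ/.
Within that set, [+voice] leaves /d, b, ɡ, ɟ/.

d, b, ɡ, ɟ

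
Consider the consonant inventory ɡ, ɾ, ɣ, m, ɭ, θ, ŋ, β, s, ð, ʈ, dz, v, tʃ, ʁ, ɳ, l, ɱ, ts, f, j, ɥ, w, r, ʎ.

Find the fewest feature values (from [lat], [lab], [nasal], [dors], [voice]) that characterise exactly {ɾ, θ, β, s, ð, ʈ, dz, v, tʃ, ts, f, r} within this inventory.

Every target segment is [−nasal], [−lateral], [−dorsal]; each remaining inventory member fails at least one of these. Each conjunct is needed — [−lateral, −dorsal] alone would also admit /m, ɳ, ɱ/; [−nasal, −dorsal] alone would also admit /ɭ, l/; [−nasal, −lateral] alone would also admit /ɡ, ɣ, ʁ, j, …/ — and no other combination of two listed features has exactly this extension, so three is the minimum.

[−nasal, −lat, −dors]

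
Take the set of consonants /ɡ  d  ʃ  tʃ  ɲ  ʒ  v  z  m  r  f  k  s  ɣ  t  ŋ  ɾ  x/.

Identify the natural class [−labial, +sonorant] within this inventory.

ɲ, r, ŋ, ɾ

Checking each segment against [−labial], [+sonorant]: /ɲ/ (palatal nasal), /r/ (alveolar trill), /ŋ/ (velar nasal), /ɾ/ (alveolar tap) satisfy every feature; every other segment in the inventory fails at least one.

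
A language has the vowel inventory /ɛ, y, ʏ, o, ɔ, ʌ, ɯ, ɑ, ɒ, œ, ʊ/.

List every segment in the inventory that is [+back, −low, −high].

First, the [+back] segments are /o, ɔ, ʌ, ɯ, ɑ, ɒ, ʊ/.
Of those, [−low] gives /o, ɔ, ʌ, ɯ, ʊ/.
Among these, [−high] leaves /o, ɔ, ʌ/.

o, ɔ, ʌ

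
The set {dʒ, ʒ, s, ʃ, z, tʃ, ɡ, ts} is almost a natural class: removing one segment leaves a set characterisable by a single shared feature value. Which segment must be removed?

The remaining segments after removing /ɡ/ share [+strident]; /ɡ/ (voiced velar stop) is [-strident]. For every other candidate removal, the leftover set fails to share any single feature value that the removed segment lacks.

ɡ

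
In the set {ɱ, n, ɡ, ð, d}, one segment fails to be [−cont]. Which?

/n, ɱ, ɡ, d/ are all [−continuant]; /ð/ (voiced dental fricative) is [+continuant].

ð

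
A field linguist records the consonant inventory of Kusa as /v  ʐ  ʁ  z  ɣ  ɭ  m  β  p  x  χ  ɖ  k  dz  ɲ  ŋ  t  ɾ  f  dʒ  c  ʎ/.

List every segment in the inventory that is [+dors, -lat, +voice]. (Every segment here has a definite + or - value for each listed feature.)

Checking each segment against [+dorsal], [-lateral], [+voice]: /ʁ/ (voiced uvular fricative), /ɣ/ (voiced velar fricative), /ɲ/ (palatal nasal), /ŋ/ (velar nasal) satisfy every feature; every other segment in the inventory fails at least one.

ʁ, ɣ, ɲ, ŋ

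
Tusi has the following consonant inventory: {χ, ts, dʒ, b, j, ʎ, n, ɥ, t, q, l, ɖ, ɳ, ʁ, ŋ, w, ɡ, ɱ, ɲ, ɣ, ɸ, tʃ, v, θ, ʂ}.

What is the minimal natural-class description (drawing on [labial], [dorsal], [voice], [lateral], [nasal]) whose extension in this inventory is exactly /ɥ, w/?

[+labial, +dorsal]

The class [+labial], [+dorsal] has exactly /ɥ, w/ as its extension in this inventory. No smaller conjunction from the listed features achieves this: [+dorsal] alone would also admit /χ, j, ʎ, q, …/; [+labial] alone would also admit /b, ɱ, ɸ, v/; and checking the remaining single features turns up none with this extension.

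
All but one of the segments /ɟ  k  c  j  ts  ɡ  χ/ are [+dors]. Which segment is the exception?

/ts/ is the voiceless alveolar affricate, which is [-dorsal]; the rest — /ɟ, ɡ, c, j, k, χ/ — are [+dorsal].

ts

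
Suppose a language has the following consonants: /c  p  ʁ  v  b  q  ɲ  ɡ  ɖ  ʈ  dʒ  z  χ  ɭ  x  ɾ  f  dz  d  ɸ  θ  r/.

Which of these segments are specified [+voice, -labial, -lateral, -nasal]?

ʁ, ɡ, ɖ, dʒ, z, ɾ, dz, d, r

First, the [+voice] segments are /ʁ, v, b, ɲ, ɡ, ɖ, dʒ, z, ɭ, ɾ, dz, d, r/.
Intersecting with [-labial] gives /ʁ, ɲ, ɡ, ɖ, dʒ, z, ɭ, ɾ, dz, d, r/.
Then [-lateral] gives /ʁ, ɲ, ɡ, ɖ, dʒ, z, ɾ, dz, d, r/.
Within that set, [-nasal] leaves /ʁ, ɡ, ɖ, dʒ, z, ɾ, dz, d, r/.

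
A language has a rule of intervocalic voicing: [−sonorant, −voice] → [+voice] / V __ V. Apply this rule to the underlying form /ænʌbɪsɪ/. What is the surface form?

[ænʌbɪzɪ]

Only /s/ occurs between two vowels (/ɪ/ __ /ɪ/) and matches the structural description. It is a voiceless alveolar fricative, so [−sonorant, −voice] holds; changing it to [+voice] with all other features held fixed yields /z/ (voiced alveolar fricative). No other segment meets both the structural description and the environment, so the output is [ænʌbɪzɪ].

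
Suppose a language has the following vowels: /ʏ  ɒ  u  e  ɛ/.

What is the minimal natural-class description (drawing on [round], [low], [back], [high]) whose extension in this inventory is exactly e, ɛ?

[−round]

Every target segment is [−round] and no other inventory member is, so one feature is enough.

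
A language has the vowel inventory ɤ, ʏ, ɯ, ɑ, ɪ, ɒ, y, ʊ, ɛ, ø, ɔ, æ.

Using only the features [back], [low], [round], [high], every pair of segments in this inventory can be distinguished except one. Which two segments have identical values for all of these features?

Both /ʏ/ and /y/ are [-back], [-low], [+round], [+high]. Since the list omits [tense] — which does distinguish the high front rounded lax vowel from the high front rounded tense vowel — this pair collapses; all other pairs remain distinct.

ʏ, y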